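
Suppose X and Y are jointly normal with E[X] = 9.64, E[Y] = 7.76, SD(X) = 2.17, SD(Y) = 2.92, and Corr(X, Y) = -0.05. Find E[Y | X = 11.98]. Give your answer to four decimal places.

The regression of Y on X has slope ρ·σ_Y/σ_X and passes through (μ_X, μ_Y).
E[Y | X=11.98] = 7.76 + (-0.05)·(2.92/2.17)·(11.98 − (9.64)) = 7.76 + (-0.067281)·(2.34) = 7.6026.

7.6026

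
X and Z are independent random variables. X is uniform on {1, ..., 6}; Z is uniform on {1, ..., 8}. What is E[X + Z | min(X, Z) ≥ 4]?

11

P(min(X, Z) ≥ 4) = 5/16.
Summing (X+Z)·P(x,y) over outcomes with min(X, Z) ≥ 4 gives 55/16.
E[X + Z | min(X, Z) ≥ 4] = (55/16) / (5/16) = 11.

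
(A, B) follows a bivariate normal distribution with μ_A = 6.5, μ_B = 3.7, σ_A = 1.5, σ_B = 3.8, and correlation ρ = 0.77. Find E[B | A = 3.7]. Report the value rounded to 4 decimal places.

For a bivariate normal, E[B | A=x] = μ_B + ρ·(σ_B/σ_A)·(x − μ_A).
E[B | A=3.7] = 3.7 + (0.77)·(3.8/1.5)·(3.7 − (6.5)) = 3.7 + (1.95067)·(-2.8) = -1.7619.

-1.7619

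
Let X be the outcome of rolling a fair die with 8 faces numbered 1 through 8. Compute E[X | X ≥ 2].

5

Given X ≥ 2, X is equally likely to be any of {2, 3, 4, 5, 6, 7, 8}.
E[X | X ≥ 2] = (2 + 3 + 4 + 5 + 6 + 7 + 8) / 7 = 5.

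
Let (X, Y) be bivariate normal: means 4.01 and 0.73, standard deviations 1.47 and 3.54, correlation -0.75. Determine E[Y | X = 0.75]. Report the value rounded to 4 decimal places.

6.6180

E[Y | X=x] = μ_Y + ρ(σ_Y/σ_X)(x − μ_X) for jointly normal variables.
E[Y | X=0.75] = 0.73 + (-0.75)·(3.54/1.47)·(0.75 − (4.01)) = 0.73 + (-1.80612)·(-3.26) = 6.6180.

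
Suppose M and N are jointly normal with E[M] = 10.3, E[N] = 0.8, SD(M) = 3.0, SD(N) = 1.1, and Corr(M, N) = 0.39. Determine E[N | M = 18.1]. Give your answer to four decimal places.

For a bivariate normal, E[N | M=x] = μ_N + ρ·(σ_N/σ_M)·(x − μ_M).
E[N | M=18.1] = 0.8 + (0.39)·(1.1/3.0)·(18.1 − (10.3)) = 0.8 + (0.143)·(7.8) = 1.9154.

1.9154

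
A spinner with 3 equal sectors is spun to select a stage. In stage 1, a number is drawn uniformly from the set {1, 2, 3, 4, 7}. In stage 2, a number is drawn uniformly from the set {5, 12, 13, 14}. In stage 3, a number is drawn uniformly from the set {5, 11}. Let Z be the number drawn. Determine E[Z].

E[Z | stage 1] = (1+2+3+4+7)/5 = 17/5.
E[Z | stage 2] = (5+12+13+14)/4 = 11.
E[Z | stage 3] = (5+11)/2 = 8.
E[Z] = (1/3)·(17/5) + (1/3)·(11) + (1/3)·(8) = 112/15.

112/15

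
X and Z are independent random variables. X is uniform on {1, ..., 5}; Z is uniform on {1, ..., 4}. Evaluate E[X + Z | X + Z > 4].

45/7

P(X + Z > 4) = 7/10.
Summing (X+Z)·P(x,y) over outcomes with X + Z > 4 gives 9/2.
E[X + Z | X + Z > 4] = (9/2) / (7/10) = 45/7.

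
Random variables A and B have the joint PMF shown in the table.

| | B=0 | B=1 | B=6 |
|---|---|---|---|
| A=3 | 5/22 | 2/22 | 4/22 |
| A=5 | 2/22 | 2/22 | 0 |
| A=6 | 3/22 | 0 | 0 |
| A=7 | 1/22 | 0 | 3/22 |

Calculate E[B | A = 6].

P(A = 6) = 3/22.
Σ B·P over the event = 0·(3/22) = 0.
E[B | A = 6] = (0) / (3/22) = 0.

0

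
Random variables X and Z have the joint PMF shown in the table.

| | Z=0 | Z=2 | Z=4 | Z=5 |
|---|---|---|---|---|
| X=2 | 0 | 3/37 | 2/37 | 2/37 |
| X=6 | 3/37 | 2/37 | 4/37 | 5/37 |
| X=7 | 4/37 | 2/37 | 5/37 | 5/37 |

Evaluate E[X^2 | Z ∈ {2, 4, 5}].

506/15

P(Z ∈ {2, 4, 5}) = 30/37.
Summing X^2·P(X=x,Z=y) over the conditioning event gives 1012/37.
E[X^2 | Z ∈ {2, 4, 5}] = (1012/37) / (30/37) = 506/15.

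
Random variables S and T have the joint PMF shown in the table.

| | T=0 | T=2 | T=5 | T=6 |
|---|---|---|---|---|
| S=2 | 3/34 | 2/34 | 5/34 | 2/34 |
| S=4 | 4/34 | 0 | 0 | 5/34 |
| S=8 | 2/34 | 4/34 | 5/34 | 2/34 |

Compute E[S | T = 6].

40/9

P(T = 6) = 9/34.
Σ S·P over the event = 2·(2/34) + 4·(5/34) + 8·(2/34) = 20/17.
E[S | T = 6] = (20/17) / (9/34) = 40/9.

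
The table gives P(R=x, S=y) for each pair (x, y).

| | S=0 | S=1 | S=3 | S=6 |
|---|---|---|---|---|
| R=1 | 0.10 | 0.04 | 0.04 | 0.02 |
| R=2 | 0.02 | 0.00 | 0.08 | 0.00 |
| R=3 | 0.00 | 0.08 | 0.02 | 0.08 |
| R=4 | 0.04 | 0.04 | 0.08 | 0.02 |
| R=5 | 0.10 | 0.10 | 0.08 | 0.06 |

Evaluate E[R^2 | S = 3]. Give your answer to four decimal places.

P(S = 3) = 0.30.
Σ R^2·P over the event = 1·(0.04) + 4·(0.08) + 9·(0.02) + 16·(0.08) + 25·(0.08) = 3.82.
E[R^2 | S = 3] = (3.82) / (0.30) = 12.7333.

12.7333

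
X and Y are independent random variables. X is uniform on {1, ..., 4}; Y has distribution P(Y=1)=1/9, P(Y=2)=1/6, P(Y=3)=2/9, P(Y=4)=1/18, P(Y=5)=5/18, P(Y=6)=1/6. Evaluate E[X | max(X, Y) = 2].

13/8

P(max(X, Y) = 2) = 1/9.
Summing X·P(x,y) over outcomes with max(X, Y) = 2 gives 13/72.
E[X | max(X, Y) = 2] = (13/72) / (1/9) = 13/8.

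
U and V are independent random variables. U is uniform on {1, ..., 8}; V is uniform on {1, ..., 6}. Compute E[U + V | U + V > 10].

Outcomes with U + V > 10: (5,6), (6,5), (6,6), (7,4), (7,5), (7,6), (8,3), (8,4), (8,5), (8,6), each with probability 1/48.
E[U + V | U + V > 10] = (11 + 11 + 12 + 11 + 12 + 13 + 11 + 12 + 13 + 14) / 10 = 12.

12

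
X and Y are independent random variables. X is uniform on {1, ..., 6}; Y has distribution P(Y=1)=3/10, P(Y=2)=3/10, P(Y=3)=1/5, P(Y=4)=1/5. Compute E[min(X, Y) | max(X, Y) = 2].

4/3

P(max(X, Y) = 2) = 3/20.
Summing min(X,Y)·P(x,y) over outcomes with max(X, Y) = 2 gives 1/5.
E[min(X, Y) | max(X, Y) = 2] = (1/5) / (3/20) = 4/3.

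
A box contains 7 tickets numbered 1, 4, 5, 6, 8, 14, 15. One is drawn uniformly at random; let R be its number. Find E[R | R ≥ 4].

26/3

P(R ≥ 4) = 6/7.
Σ over the event: 4·1/7 + 5·1/7 + 6·1/7 + 8·1/7 + 14·1/7 + 15·1/7 = 52/7.
E[R | R ≥ 4] = (52/7) / (6/7) = 26/3.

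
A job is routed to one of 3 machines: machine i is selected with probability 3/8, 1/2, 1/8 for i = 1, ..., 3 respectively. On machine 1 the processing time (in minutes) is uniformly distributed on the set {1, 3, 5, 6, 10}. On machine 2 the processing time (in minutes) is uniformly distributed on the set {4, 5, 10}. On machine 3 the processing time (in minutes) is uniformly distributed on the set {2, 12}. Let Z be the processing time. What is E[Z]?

71/12

E[Z | machine 1] = (1+3+5+6+10)/5 = 5.
E[Z | machine 2] = (4+5+10)/3 = 19/3.
E[Z | machine 3] = (2+12)/2 = 7.
E[Z] = (3/8)·(5) + (1/2)·(19/3) + (1/8)·(7) = 71/12.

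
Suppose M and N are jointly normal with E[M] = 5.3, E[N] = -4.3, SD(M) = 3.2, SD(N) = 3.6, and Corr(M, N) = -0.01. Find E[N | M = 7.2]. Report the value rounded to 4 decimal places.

-4.3214

E[N | M=x] = μ_N + ρ(σ_N/σ_M)(x − μ_M) for jointly normal variables.
E[N | M=7.2] = -4.3 + (-0.01)·(3.6/3.2)·(7.2 − (5.3)) = -4.3 + (-0.01125)·(1.9) = -4.3214.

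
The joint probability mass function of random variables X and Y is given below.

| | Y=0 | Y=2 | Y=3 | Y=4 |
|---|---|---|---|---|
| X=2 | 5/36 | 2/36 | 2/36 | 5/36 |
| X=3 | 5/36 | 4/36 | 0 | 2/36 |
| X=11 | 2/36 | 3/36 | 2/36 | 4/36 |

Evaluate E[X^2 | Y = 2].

407/9

P(Y = 2) = 1/4.
Σ X^2·P over the event = 4·(2/36) + 9·(4/36) + 121·(3/36) = 407/36.
E[X^2 | Y = 2] = (407/36) / (1/4) = 407/9.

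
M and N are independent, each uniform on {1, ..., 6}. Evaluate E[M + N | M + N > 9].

P(M + N > 9) = 1/6.
Summing (M+N)·P(x,y) over outcomes with M + N > 9 gives 16/9.
E[M + N | M + N > 9] = (16/9) / (1/6) = 32/3.

32/3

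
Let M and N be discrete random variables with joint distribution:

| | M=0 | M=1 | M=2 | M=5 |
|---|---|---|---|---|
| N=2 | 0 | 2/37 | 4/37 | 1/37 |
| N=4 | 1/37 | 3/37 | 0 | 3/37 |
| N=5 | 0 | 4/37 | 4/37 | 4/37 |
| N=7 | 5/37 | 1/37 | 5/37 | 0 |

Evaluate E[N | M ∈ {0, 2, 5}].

P(M ∈ {0, 2, 5}) = 27/37.
Summing N·P(M=x,N=y) over the conditioning event gives 136/37.
E[N | M ∈ {0, 2, 5}] = (136/37) / (27/37) = 136/27.

136/27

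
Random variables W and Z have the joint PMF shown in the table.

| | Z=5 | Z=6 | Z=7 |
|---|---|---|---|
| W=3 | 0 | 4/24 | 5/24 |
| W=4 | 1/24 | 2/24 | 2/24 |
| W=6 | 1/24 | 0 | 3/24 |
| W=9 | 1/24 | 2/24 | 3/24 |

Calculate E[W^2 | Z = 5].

P(Z = 5) = 1/8.
Σ W^2·P over the event = 16·(1/24) + 36·(1/24) + 81·(1/24) = 133/24.
E[W^2 | Z = 5] = (133/24) / (1/8) = 133/3.

133/3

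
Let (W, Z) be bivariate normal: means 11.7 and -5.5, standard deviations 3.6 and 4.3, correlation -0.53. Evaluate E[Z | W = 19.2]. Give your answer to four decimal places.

For a bivariate normal, E[Z | W=x] = μ_Z + ρ·(σ_Z/σ_W)·(x − μ_W).
E[Z | W=19.2] = -5.5 + (-0.53)·(4.3/3.6)·(19.2 − (11.7)) = -5.5 + (-0.633056)·(7.5) = -10.2479.

-10.2479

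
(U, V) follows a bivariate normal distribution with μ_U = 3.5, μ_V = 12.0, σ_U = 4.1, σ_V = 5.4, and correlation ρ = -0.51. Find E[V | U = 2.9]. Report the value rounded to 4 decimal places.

12.4030

The regression of V on U has slope ρ·σ_V/σ_U and passes through (μ_U, μ_V).
E[V | U=2.9] = 12.0 + (-0.51)·(5.4/4.1)·(2.9 − (3.5)) = 12.0 + (-0.67171)·(-0.6) = 12.4030.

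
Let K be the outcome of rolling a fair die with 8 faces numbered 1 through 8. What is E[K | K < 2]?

Given K < 2, K is equally likely to be any of {1}.
E[K | K < 2] = (1) / 1 = 1.

1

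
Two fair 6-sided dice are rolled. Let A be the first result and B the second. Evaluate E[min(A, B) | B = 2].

Outcomes with B = 2: (1,2), (2,2), (3,2), (4,2), (5,2), (6,2), each with probability 1/36.
E[min(A, B) | B = 2] = (1 + 2 + 2 + 2 + 2 + 2) / 6 = 11/6.

11/6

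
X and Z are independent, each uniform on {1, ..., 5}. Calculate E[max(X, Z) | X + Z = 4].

P(X + Z = 4) = 3/25.
Summing max(X,Z)·P(x,y) over outcomes with X + Z = 4 gives 8/25.
E[max(X, Z) | X + Z = 4] = (8/25) / (3/25) = 8/3.

8/3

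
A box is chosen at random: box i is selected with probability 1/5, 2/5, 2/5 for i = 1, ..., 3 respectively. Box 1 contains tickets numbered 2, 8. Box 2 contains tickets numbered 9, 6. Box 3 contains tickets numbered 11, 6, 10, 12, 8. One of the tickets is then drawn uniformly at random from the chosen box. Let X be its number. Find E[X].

E[X | box 1] = (2+8)/2 = 5.
E[X | box 2] = (9+6)/2 = 15/2.
E[X | box 3] = (11+6+10+12+8)/5 = 47/5.
By the law of total expectation,
E[X] = (1/5)·(5) + (2/5)·(15/2) + (2/5)·(47/5) = 194/25.

194/25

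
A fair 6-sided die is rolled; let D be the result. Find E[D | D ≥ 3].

Given D ≥ 3, D is equally likely to be any of {3, 4, 5, 6}.
E[D | D ≥ 3] = (3 + 4 + 5 + 6) / 4 = 9/2.

9/2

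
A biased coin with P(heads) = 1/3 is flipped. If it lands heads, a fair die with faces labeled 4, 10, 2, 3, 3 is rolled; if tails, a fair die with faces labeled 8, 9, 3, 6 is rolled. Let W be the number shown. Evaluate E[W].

E[W | heads] = (4+10+2+3+3)/5 = 22/5.
E[W | tails] = (8+9+3+6)/4 = 13/2.
By the law of total expectation,
E[W] = (1/3)·(22/5) + (2/3)·(13/2) = 29/5.

29/5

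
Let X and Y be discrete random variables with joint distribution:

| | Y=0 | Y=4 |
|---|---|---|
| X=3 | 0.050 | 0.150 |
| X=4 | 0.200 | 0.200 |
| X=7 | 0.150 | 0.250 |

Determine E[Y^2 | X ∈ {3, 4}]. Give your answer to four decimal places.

P(X ∈ {3, 4}) = 0.600.
Σ Y^2·P over the event = 0·(0.050) + 16·(0.150) + 0·(0.200) + 16·(0.200) = 5.600.
E[Y^2 | X ∈ {3, 4}] = (5.600) / (0.600) = 9.3333.

9.3333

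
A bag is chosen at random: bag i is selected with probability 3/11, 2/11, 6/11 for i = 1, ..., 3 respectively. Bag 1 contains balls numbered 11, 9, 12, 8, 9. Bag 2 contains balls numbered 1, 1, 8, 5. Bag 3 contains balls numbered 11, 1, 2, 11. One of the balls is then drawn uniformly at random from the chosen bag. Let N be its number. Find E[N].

E[N | bag 1] = (11+9+12+8+9)/5 = 49/5.
E[N | bag 2] = (1+1+8+5)/4 = 15/4.
E[N | bag 3] = (11+1+2+11)/4 = 25/4.
By the law of total expectation,
E[N] = (3/11)·(49/5) + (2/11)·(15/4) + (6/11)·(25/4) = 372/55.

372/55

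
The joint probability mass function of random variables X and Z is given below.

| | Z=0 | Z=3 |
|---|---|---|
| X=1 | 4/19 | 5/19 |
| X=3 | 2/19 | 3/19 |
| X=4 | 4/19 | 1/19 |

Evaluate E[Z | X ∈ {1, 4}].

9/7

P(X ∈ {1, 4}) = 14/19.
Σ Z·P over the event = 0·(4/19) + 3·(5/19) + 0·(4/19) + 3·(1/19) = 18/19.
E[Z | X ∈ {1, 4}] = (18/19) / (14/19) = 9/7.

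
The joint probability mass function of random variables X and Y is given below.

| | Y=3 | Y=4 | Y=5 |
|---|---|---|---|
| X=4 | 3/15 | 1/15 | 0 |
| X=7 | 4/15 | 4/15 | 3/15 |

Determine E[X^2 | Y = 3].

P(Y = 3) = 7/15.
Σ X^2·P over the event = 16·(3/15) + 49·(4/15) = 244/15.
E[X^2 | Y = 3] = (244/15) / (7/15) = 244/7.

244/7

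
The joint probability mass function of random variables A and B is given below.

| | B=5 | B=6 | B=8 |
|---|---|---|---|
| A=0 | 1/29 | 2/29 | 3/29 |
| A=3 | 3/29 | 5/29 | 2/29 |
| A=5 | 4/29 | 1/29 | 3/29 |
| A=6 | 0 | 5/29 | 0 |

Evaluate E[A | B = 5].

P(B = 5) = 8/29.
Σ A·P over the event = 0·(1/29) + 3·(3/29) + 5·(4/29) = 1.
E[A | B = 5] = (1) / (8/29) = 29/8.

29/8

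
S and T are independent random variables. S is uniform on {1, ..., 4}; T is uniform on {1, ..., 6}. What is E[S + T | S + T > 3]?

136/21

P(S + T > 3) = 7/8.
Summing (S+T)·P(x,y) over outcomes with S + T > 3 gives 17/3.
E[S + T | S + T > 3] = (17/3) / (7/8) = 136/21.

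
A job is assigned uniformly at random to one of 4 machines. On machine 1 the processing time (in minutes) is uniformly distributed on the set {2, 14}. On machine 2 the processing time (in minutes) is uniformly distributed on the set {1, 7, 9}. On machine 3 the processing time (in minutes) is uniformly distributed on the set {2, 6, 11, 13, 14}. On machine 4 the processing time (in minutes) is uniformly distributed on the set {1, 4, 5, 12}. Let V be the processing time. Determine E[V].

851/120

E[V | machine 1] = (2+14)/2 = 8.
E[V | machine 2] = (1+7+9)/3 = 17/3.
E[V | machine 3] = (2+6+11+13+14)/5 = 46/5.
E[V | machine 4] = (1+4+5+12)/4 = 11/2.
By the law of total expectation,
E[V] = (1/4)·(8) + (1/4)·(17/3) + (1/4)·(46/5) + (1/4)·(11/2) = 851/120.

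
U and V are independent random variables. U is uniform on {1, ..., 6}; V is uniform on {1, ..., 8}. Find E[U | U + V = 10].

Outcomes with U + V = 10: (2,8), (3,7), (4,6), (5,5), (6,4), each with probability 1/48.
E[U | U + V = 10] = (2 + 3 + 4 + 5 + 6) / 5 = 4.

4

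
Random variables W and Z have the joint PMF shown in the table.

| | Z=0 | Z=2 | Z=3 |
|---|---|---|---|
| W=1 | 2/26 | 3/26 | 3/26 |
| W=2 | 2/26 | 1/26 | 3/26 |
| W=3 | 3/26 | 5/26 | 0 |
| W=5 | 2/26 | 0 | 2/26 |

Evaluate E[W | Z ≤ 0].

P(Z ≤ 0) = 9/26.
Σ W·P over the event = 1·(2/26) + 2·(2/26) + 3·(3/26) + 5·(2/26) = 25/26.
E[W | Z ≤ 0] = (25/26) / (9/26) = 25/9.

25/9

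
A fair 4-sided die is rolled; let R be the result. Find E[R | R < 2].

1

Given R < 2, R is equally likely to be any of {1}.
E[R | R < 2] = (1) / 1 = 1.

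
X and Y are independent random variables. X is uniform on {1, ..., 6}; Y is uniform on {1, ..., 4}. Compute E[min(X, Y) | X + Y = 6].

Outcomes with X + Y = 6: (2,4), (3,3), (4,2), (5,1), each with probability 1/24.
E[min(X, Y) | X + Y = 6] = (2 + 3 + 2 + 1) / 4 = 2.

2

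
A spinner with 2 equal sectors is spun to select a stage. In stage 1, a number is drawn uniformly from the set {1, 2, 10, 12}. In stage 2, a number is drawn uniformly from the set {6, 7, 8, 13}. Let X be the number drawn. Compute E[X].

E[X | stage 1] = (1+2+10+12)/4 = 25/4.
E[X | stage 2] = (6+7+8+13)/4 = 17/2.
E[X] = (1/2)·(25/4) + (1/2)·(17/2) = 59/8.

59/8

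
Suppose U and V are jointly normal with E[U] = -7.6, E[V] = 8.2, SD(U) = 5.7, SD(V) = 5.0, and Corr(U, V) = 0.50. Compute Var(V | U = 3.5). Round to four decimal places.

18.7500

For a bivariate normal, Var(V | U=x) = σ_V²(1 − ρ²).
Var(V | U=3.5) = (5.0)²·(1 − (0.50)²) = 25·0.75 = 18.7500.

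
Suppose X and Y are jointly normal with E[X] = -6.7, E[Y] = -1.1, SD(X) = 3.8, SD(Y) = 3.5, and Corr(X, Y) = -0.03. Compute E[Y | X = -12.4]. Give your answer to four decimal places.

E[Y | X=x] = μ_Y + ρ(σ_Y/σ_X)(x − μ_X) for jointly normal variables.
E[Y | X=-12.4] = -1.1 + (-0.03)·(3.5/3.8)·(-12.4 − (-6.7)) = -1.1 + (-0.027632)·(-5.7) = -0.9425.

-0.9425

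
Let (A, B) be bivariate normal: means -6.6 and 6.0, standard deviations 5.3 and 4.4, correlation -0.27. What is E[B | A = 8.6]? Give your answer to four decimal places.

The regression of B on A has slope ρ·σ_B/σ_A and passes through (μ_A, μ_B).
E[B | A=8.6] = 6.0 + (-0.27)·(4.4/5.3)·(8.6 − (-6.6)) = 6.0 + (-0.22415)·(15.2) = 2.5929.

2.5929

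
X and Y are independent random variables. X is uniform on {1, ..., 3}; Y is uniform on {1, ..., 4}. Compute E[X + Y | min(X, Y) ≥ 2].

P(min(X, Y) ≥ 2) = 1/2.
Summing (X+Y)·P(x,y) over outcomes with min(X, Y) ≥ 2 gives 11/4.
E[X + Y | min(X, Y) ≥ 2] = (11/4) / (1/2) = 11/2.

11/2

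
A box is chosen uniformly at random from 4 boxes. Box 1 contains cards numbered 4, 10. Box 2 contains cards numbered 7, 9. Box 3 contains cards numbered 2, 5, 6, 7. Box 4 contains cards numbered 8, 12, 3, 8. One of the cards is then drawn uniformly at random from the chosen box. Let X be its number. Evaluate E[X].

E[X | box 1] = (4+10)/2 = 7.
E[X | box 2] = (7+9)/2 = 8.
E[X | box 3] = (2+5+6+7)/4 = 5.
E[X | box 4] = (8+12+3+8)/4 = 31/4.
E[X] = (1/4)·(7) + (1/4)·(8) + (1/4)·(5) + (1/4)·(31/4) = 111/16.

111/16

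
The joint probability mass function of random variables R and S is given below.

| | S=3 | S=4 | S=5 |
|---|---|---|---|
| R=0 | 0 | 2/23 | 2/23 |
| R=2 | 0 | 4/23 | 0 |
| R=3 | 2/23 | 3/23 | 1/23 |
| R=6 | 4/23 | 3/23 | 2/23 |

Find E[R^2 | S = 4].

P(S = 4) = 12/23.
Summing R^2·P(R=x,S=y) over the conditioning event gives 151/23.
E[R^2 | S = 4] = (151/23) / (12/23) = 151/12.

151/12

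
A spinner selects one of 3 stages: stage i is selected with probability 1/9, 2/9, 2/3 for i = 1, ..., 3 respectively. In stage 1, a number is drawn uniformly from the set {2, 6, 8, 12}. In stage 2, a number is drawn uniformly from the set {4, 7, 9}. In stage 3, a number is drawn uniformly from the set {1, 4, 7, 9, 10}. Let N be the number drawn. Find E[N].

E[N | stage 1] = (2+6+8+12)/4 = 7.
E[N | stage 2] = (4+7+9)/3 = 20/3.
E[N | stage 3] = (1+4+7+9+10)/5 = 31/5.
E[N] = (1/9)·(7) + (2/9)·(20/3) + (2/3)·(31/5) = 863/135.

863/135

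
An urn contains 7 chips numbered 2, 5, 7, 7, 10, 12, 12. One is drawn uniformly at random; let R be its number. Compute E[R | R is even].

9

P(R is even) = 4/7.
Σ over the event: 2·1/7 + 10·1/7 + 12·2/7 = 36/7.
E[R | R is even] = (36/7) / (4/7) = 9.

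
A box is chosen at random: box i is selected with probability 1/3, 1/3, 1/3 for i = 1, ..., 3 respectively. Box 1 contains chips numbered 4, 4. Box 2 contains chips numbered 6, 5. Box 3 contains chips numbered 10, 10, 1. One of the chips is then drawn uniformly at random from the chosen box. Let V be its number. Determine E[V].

11/2

E[V | box 1] = (4+4)/2 = 4.
E[V | box 2] = (6+5)/2 = 11/2.
E[V | box 3] = (10+10+1)/3 = 7.
E[V] = (1/3)·(4) + (1/3)·(11/2) + (1/3)·(7) = 11/2.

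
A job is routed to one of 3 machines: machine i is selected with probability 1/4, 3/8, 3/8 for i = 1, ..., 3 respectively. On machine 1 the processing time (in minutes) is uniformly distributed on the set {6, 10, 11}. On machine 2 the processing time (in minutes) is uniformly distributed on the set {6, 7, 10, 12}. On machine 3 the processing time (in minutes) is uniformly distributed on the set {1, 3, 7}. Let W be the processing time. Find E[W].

221/32

E[W | machine 1] = (6+10+11)/3 = 9.
E[W | machine 2] = (6+7+10+12)/4 = 35/4.
E[W | machine 3] = (1+3+7)/3 = 11/3.
E[W] = (1/4)·(9) + (3/8)·(35/4) + (3/8)·(11/3) = 221/32.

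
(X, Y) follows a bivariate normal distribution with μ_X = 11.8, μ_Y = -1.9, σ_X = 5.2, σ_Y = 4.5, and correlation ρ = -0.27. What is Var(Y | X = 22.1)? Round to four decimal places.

For a bivariate normal, Var(Y | X=x) = σ_Y²(1 − ρ²).
Var(Y | X=22.1) = (4.5)²·(1 − (-0.27)²) = 20.25·0.9271 = 18.7738.

18.7738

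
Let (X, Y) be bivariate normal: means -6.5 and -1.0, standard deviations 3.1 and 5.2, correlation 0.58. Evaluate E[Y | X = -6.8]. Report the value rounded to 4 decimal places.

-1.2919

E[Y | X=x] = μ_Y + ρ(σ_Y/σ_X)(x − μ_X) for jointly normal variables.
E[Y | X=-6.8] = -1.0 + (0.58)·(5.2/3.1)·(-6.8 − (-6.5)) = -1.0 + (0.9729)·(-0.3) = -1.2919.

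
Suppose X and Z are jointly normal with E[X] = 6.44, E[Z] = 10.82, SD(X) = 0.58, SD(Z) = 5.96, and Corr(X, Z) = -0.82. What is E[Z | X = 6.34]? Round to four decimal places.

The regression of Z on X has slope ρ·σ_Z/σ_X and passes through (μ_X, μ_Z).
E[Z | X=6.34] = 10.82 + (-0.82)·(5.96/0.58)·(6.34 − (6.44)) = 10.82 + (-8.4262)·(-0.1) = 11.6626.

11.6626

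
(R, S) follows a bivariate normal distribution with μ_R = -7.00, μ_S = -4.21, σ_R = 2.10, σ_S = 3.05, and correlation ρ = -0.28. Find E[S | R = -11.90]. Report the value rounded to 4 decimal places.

-2.2173

The regression of S on R has slope ρ·σ_S/σ_R and passes through (μ_R, μ_S).
E[S | R=-11.90] = -4.21 + (-0.28)·(3.05/2.10)·(-11.90 − (-7.00)) = -4.21 + (-0.40667)·(-4.9) = -2.2173.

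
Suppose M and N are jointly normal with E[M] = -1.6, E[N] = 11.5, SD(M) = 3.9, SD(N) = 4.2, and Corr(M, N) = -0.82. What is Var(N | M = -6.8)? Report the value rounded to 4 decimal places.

The conditional variance in a bivariate normal is σ_N²(1 − ρ²), independent of x.
Var(N | M=-6.8) = (4.2)²·(1 − (-0.82)²) = 17.64·0.3276 = 5.7789.

5.7789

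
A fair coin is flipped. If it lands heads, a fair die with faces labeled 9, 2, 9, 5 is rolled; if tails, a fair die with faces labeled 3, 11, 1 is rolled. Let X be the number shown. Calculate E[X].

E[X | heads] = (9+2+9+5)/4 = 25/4.
E[X | tails] = (3+11+1)/3 = 5.
E[X] = (1/2)·(25/4) + (1/2)·(5) = 45/8.

45/8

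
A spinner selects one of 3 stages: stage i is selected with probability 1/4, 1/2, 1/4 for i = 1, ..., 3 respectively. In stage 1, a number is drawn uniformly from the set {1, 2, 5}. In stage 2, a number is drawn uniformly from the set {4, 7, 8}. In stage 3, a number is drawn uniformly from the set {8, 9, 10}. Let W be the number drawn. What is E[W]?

73/12

E[W | stage 1] = (1+2+5)/3 = 8/3.
E[W | stage 2] = (4+7+8)/3 = 19/3.
E[W | stage 3] = (8+9+10)/3 = 9.
By the law of total expectation,
E[W] = (1/4)·(8/3) + (1/2)·(19/3) + (1/4)·(9) = 73/12.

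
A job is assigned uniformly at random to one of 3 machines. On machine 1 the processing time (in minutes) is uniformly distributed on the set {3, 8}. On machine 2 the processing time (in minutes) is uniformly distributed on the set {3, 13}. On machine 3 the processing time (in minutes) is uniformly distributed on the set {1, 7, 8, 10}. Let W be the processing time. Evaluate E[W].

20/3

E[W | machine 1] = (3+8)/2 = 11/2.
E[W | machine 2] = (3+13)/2 = 8.
E[W | machine 3] = (1+7+8+10)/4 = 13/2.
E[W] = (1/3)·(11/2) + (1/3)·(8) + (1/3)·(13/2) = 20/3.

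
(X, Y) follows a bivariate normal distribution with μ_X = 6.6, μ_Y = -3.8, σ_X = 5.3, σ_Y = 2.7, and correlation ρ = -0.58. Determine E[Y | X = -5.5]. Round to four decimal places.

The regression of Y on X has slope ρ·σ_Y/σ_X and passes through (μ_X, μ_Y).
E[Y | X=-5.5] = -3.8 + (-0.58)·(2.7/5.3)·(-5.5 − (6.6)) = -3.8 + (-0.29547)·(-12.1) = -0.2248.

-0.2248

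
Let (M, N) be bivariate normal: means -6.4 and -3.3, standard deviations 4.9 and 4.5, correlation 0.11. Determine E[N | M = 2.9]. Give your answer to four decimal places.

E[N | M=x] = μ_N + ρ(σ_N/σ_M)(x − μ_M) for jointly normal variables.
E[N | M=2.9] = -3.3 + (0.11)·(4.5/4.9)·(2.9 − (-6.4)) = -3.3 + (0.10102)·(9.3) = -2.3605.

-2.3605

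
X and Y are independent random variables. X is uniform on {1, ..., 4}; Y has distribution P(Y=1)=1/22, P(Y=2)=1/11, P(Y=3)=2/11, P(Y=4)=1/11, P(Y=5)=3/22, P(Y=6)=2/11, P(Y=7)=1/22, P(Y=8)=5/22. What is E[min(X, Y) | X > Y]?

P(X > Y) = 1/8.
Summing min(X,Y)·P(x,y) over outcomes with X > Y gives 23/88.
E[min(X, Y) | X > Y] = (23/88) / (1/8) = 23/11.

23/11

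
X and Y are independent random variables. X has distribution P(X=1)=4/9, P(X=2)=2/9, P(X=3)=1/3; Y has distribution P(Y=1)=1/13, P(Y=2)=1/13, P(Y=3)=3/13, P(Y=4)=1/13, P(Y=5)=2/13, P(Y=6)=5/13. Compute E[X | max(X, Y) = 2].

P(max(X, Y) = 2) = 8/117.
Summing X·P(x,y) over outcomes with max(X, Y) = 2 gives 4/39.
E[X | max(X, Y) = 2] = (4/39) / (8/117) = 3/2.

3/2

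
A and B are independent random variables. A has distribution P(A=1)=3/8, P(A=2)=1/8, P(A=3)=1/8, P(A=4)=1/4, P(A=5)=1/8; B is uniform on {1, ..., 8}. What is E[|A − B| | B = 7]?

35/8

P(B = 7) = 1/8.
Summing |A−B|·P(x,y) over outcomes with B = 7 gives 35/64.
E[|A − B| | B = 7] = (35/64) / (1/8) = 35/8.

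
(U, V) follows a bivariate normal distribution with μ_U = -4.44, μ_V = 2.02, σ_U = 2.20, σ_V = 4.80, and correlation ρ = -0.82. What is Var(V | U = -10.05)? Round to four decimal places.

For a bivariate normal, Var(V | U=x) = σ_V²(1 − ρ²).
Var(V | U=-10.05) = (4.80)²·(1 − (-0.82)²) = 23.04·0.3276 = 7.5479.

7.5479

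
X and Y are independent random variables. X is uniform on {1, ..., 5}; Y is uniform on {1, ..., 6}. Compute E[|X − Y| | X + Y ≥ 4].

P(X + Y ≥ 4) = 9/10.
Summing |X−Y|·P(x,y) over outcomes with X + Y ≥ 4 gives 53/30.
E[|X − Y| | X + Y ≥ 4] = (53/30) / (9/10) = 53/27.

53/27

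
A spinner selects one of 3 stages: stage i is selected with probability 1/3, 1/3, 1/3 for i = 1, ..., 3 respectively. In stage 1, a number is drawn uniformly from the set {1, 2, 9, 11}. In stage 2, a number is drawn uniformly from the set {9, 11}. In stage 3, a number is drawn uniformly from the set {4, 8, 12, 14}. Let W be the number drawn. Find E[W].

101/12

E[W | stage 1] = (1+2+9+11)/4 = 23/4.
E[W | stage 2] = (9+11)/2 = 10.
E[W | stage 3] = (4+8+12+14)/4 = 19/2.
E[W] = (1/3)·(23/4) + (1/3)·(10) + (1/3)·(19/2) = 101/12.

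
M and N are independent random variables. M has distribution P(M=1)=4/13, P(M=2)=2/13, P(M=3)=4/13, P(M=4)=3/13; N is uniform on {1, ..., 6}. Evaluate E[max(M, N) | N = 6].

6

P(N = 6) = 1/6.
Summing max(M,N)·P(x,y) over outcomes with N = 6 gives 1.
E[max(M, N) | N = 6] = (1) / (1/6) = 6.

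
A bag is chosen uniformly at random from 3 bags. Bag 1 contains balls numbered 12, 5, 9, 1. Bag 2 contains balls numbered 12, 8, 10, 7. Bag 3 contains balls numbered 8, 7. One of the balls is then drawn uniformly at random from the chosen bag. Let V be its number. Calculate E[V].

47/6

E[V | bag 1] = (12+5+9+1)/4 = 27/4.
E[V | bag 2] = (12+8+10+7)/4 = 37/4.
E[V | bag 3] = (8+7)/2 = 15/2.
E[V] = (1/3)·(27/4) + (1/3)·(37/4) + (1/3)·(15/2) = 47/6.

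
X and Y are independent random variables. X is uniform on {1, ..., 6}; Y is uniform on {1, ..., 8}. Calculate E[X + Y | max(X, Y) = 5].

P(max(X, Y) = 5) = 3/16.
Summing (X+Y)·P(x,y) over outcomes with max(X, Y) = 5 gives 35/24.
E[X + Y | max(X, Y) = 5] = (35/24) / (3/16) = 70/9.

70/9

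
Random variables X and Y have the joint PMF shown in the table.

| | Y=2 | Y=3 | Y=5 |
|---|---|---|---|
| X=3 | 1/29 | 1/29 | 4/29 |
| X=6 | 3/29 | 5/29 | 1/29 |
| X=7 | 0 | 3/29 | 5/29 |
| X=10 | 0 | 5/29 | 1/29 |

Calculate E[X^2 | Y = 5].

P(Y = 5) = 11/29.
Σ X^2·P over the event = 9·(4/29) + 36·(1/29) + 49·(5/29) + 100·(1/29) = 417/29.
E[X^2 | Y = 5] = (417/29) / (11/29) = 417/11.

417/11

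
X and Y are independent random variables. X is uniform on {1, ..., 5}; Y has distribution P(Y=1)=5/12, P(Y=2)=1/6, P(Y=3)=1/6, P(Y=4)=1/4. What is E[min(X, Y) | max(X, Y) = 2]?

11/9

P(max(X, Y) = 2) = 3/20.
Summing min(X,Y)·P(x,y) over outcomes with max(X, Y) = 2 gives 11/60.
E[min(X, Y) | max(X, Y) = 2] = (11/60) / (3/20) = 11/9.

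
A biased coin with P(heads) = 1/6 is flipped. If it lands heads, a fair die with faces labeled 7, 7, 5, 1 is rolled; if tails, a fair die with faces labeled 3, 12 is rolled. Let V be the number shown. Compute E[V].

85/12

E[V | heads] = (7+7+5+1)/4 = 5.
E[V | tails] = (3+12)/2 = 15/2.
By the law of total expectation,
E[V] = (1/6)·(5) + (5/6)·(15/2) = 85/12.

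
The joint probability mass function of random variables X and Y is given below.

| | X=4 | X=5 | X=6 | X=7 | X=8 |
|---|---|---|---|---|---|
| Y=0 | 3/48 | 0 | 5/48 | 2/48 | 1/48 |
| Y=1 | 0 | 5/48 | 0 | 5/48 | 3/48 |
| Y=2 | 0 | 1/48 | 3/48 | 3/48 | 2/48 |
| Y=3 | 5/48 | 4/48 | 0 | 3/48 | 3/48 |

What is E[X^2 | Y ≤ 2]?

P(Y ≤ 2) = 11/16.
Summing X^2·P(X=x,Y=y) over the conditioning event gives 85/3.
E[X^2 | Y ≤ 2] = (85/3) / (11/16) = 1360/33.

1360/33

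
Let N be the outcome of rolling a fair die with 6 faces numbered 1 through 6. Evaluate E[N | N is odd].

Given N is odd, N is equally likely to be any of {1, 3, 5}.
E[N | N is odd] = (1 + 3 + 5) / 3 = 3.

3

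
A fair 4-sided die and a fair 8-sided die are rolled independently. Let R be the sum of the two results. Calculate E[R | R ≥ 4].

P(R ≥ 4) = 29/32.
E[R | R ≥ 4] = (27/4) / (29/32) = 216/29.

216/29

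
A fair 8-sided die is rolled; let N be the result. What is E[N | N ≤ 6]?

7/2

Given N ≤ 6, N is equally likely to be any of {1, 2, 3, 4, 5, 6}.
E[N | N ≤ 6] = (1 + 2 + 3 + 4 + 5 + 6) / 6 = 7/2.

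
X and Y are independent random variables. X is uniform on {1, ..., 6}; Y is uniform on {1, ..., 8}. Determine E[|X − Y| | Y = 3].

Outcomes with Y = 3: (1,3), (2,3), (3,3), (4,3), (5,3), (6,3), each with probability 1/48.
E[|X − Y| | Y = 3] = (2 + 1 + 0 + 1 + 2 + 3) / 6 = 3/2.

3/2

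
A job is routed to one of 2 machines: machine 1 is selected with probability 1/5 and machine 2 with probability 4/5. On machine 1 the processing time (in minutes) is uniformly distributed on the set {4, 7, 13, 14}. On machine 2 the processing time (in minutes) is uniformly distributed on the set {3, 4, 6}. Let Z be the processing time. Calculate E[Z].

161/30

E[Z | machine 1] = (4+7+13+14)/4 = 19/2.
E[Z | machine 2] = (3+4+6)/3 = 13/3.
By the law of total expectation,
E[Z] = (1/5)·(19/2) + (4/5)·(13/3) = 161/30.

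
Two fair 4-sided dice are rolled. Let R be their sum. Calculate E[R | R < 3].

2

P(R < 3) = 1/16.
Σ over the event: 2·1/16 = 1/8.
E[R | R < 3] = (1/8) / (1/16) = 2.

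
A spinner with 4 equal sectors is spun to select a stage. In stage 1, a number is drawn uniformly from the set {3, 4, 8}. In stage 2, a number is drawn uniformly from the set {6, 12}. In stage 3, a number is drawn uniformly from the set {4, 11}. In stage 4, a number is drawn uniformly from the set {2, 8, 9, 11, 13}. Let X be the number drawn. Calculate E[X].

E[X | stage 1] = (3+4+8)/3 = 5.
E[X | stage 2] = (6+12)/2 = 9.
E[X | stage 3] = (4+11)/2 = 15/2.
E[X | stage 4] = (2+8+9+11+13)/5 = 43/5.
E[X] = (1/4)·(5) + (1/4)·(9) + (1/4)·(15/2) + (1/4)·(43/5) = 301/40.

301/40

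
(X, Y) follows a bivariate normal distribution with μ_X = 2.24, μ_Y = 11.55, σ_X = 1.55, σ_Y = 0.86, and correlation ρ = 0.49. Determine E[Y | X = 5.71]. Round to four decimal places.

E[Y | X=x] = μ_Y + ρ(σ_Y/σ_X)(x − μ_X) for jointly normal variables.
E[Y | X=5.71] = 11.55 + (0.49)·(0.86/1.55)·(5.71 − (2.24)) = 11.55 + (0.27187)·(3.47) = 12.4934.

12.4934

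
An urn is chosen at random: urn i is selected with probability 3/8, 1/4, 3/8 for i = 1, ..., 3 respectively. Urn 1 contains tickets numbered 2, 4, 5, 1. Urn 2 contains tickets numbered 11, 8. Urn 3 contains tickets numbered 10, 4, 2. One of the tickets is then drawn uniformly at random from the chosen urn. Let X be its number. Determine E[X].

11/2

E[X | urn 1] = (2+4+5+1)/4 = 3.
E[X | urn 2] = (11+8)/2 = 19/2.
E[X | urn 3] = (10+4+2)/3 = 16/3.
By the law of total expectation,
E[X] = (3/8)·(3) + (1/4)·(19/2) + (3/8)·(16/3) = 11/2.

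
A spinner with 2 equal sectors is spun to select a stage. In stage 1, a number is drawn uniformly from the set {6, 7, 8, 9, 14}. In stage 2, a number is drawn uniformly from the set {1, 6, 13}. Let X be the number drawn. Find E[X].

116/15

E[X | stage 1] = (6+7+8+9+14)/5 = 44/5.
E[X | stage 2] = (1+6+13)/3 = 20/3.
E[X] = (1/2)·(44/5) + (1/2)·(20/3) = 116/15.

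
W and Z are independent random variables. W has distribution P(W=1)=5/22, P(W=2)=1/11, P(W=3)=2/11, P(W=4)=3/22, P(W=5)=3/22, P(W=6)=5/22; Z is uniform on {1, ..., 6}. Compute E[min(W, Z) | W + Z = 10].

47/11

P(W + Z = 10) = 1/12.
Summing min(W,Z)·P(x,y) over outcomes with W + Z = 10 gives 47/132.
E[min(W, Z) | W + Z = 10] = (47/132) / (1/12) = 47/11.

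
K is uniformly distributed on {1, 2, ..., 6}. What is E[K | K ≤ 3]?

Given K ≤ 3, K is equally likely to be any of {1, 2, 3}.
E[K | K ≤ 3] = (1 + 2 + 3) / 3 = 2.

2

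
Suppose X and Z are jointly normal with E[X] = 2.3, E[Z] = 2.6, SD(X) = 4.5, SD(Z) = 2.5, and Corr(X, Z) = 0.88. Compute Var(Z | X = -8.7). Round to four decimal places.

For a bivariate normal, Var(Z | X=x) = σ_Z²(1 − ρ²).
Var(Z | X=-8.7) = (2.5)²·(1 − (0.88)²) = 6.25·0.2256 = 1.4100.

1.4100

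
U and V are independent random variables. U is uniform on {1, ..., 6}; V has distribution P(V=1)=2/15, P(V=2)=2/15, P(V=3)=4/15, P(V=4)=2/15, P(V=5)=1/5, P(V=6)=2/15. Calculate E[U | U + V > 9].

P(U + V > 9) = 7/45.
Summing U·P(x,y) over outcomes with U + V > 9 gives 5/6.
E[U | U + V > 9] = (5/6) / (7/45) = 75/14.

75/14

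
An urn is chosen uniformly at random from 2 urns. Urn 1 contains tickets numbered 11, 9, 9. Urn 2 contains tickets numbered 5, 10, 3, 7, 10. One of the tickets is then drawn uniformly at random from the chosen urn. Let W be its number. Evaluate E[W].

25/3

E[W | urn 1] = (11+9+9)/3 = 29/3.
E[W | urn 2] = (5+10+3+7+10)/5 = 7.
By the law of total expectation,
E[W] = (1/2)·(29/3) + (1/2)·(7) = 25/3.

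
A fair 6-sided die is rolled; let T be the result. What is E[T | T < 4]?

Given T < 4, T is equally likely to be any of {1, 2, 3}.
E[T | T < 4] = (1 + 2 + 3) / 3 = 2.

2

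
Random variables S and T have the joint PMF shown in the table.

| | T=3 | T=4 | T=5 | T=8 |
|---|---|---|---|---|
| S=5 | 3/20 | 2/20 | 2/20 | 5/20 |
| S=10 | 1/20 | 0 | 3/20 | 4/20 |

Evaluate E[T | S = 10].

25/4

P(S = 10) = 2/5.
Σ T·P over the event = 3·(1/20) + 5·(3/20) + 8·(4/20) = 5/2.
E[T | S = 10] = (5/2) / (2/5) = 25/4.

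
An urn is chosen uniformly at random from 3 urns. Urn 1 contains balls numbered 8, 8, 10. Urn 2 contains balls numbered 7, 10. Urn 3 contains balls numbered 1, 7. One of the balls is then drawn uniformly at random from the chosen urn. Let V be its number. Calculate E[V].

127/18

E[V | urn 1] = (8+8+10)/3 = 26/3.
E[V | urn 2] = (7+10)/2 = 17/2.
E[V | urn 3] = (1+7)/2 = 4.
By the law of total expectation,
E[V] = (1/3)·(26/3) + (1/3)·(17/2) + (1/3)·(4) = 127/18.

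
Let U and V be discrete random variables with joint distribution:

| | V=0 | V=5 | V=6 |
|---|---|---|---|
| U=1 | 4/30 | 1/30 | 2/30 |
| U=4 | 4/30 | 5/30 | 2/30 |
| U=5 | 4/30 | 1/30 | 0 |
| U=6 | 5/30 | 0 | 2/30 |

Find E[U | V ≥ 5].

P(V ≥ 5) = 13/30.
Σ U·P over the event = 1·(1/30) + 1·(2/30) + 4·(5/30) + 4·(2/30) + 5·(1/30) + 6·(2/30) = 8/5.
E[U | V ≥ 5] = (8/5) / (13/30) = 48/13.

48/13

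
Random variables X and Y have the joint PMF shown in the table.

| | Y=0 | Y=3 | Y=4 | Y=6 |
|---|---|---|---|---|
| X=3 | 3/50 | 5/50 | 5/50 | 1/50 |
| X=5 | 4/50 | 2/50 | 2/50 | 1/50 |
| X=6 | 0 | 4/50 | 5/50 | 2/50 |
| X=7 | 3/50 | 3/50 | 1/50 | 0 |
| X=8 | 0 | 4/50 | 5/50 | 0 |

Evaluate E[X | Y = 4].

P(Y = 4) = 9/25.
Summing X·P(X=x,Y=y) over the conditioning event gives 51/25.
E[X | Y = 4] = (51/25) / (9/25) = 17/3.

17/3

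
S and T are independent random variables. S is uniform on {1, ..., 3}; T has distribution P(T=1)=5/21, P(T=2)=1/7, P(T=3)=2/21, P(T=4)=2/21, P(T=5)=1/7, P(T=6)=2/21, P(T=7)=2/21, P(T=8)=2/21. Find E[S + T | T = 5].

7

P(T = 5) = 1/7.
Summing (S+T)·P(x,y) over outcomes with T = 5 gives 1.
E[S + T | T = 5] = (1) / (1/7) = 7.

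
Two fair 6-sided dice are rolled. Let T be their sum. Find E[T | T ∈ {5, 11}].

P(T ∈ {5, 11}) = 1/6.
Σ over the event: 5·1/9 + 11·1/18 = 7/6.
E[T | T ∈ {5, 11}] = (7/6) / (1/6) = 7.

7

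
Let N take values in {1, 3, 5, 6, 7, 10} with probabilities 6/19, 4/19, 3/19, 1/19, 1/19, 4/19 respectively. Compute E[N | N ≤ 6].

P(N ≤ 6) = 14/19.
Σ over the event: 1·6/19 + 3·4/19 + 5·3/19 + 6·1/19 = 39/19.
E[N | N ≤ 6] = (39/19) / (14/19) = 39/14.

39/14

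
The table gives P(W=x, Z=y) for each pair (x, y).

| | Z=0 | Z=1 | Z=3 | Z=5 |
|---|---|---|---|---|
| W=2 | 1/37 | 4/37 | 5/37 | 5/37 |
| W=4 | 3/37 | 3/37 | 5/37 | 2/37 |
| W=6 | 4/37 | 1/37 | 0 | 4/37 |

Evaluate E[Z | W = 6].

P(W = 6) = 9/37.
Σ Z·P over the event = 0·(4/37) + 1·(1/37) + 5·(4/37) = 21/37.
E[Z | W = 6] = (21/37) / (9/37) = 7/3.

7/3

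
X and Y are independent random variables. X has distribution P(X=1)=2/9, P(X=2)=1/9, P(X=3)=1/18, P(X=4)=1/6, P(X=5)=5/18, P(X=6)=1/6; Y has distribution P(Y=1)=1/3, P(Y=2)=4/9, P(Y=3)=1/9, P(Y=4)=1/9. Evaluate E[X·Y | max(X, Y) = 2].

P(max(X, Y) = 2) = 5/27.
Summing XY·P(x,y) over outcomes with max(X, Y) = 2 gives 38/81.
E[X·Y | max(X, Y) = 2] = (38/81) / (5/27) = 38/15.

38/15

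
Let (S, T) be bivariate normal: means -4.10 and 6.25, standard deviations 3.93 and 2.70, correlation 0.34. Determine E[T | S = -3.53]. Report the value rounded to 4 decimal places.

The regression of T on S has slope ρ·σ_T/σ_S and passes through (μ_S, μ_T).
E[T | S=-3.53] = 6.25 + (0.34)·(2.70/3.93)·(-3.53 − (-4.10)) = 6.25 + (0.23359)·(0.57) = 6.3831.

6.3831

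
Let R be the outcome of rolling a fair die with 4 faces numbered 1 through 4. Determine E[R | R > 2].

7/2

Given R > 2, R is equally likely to be any of {3, 4}.
E[R | R > 2] = (3 + 4) / 2 = 7/2.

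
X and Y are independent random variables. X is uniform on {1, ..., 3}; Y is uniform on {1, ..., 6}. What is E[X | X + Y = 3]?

3/2

P(X + Y = 3) = 1/9.
Summing X·P(x,y) over outcomes with X + Y = 3 gives 1/6.
E[X | X + Y = 3] = (1/6) / (1/9) = 3/2.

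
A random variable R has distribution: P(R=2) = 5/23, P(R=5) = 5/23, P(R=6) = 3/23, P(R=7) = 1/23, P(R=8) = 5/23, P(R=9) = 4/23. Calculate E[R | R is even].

P(R is even) = 13/23.
Σ over the event: 2·5/23 + 6·3/23 + 8·5/23 = 68/23.
E[R | R is even] = (68/23) / (13/23) = 68/13.

68/13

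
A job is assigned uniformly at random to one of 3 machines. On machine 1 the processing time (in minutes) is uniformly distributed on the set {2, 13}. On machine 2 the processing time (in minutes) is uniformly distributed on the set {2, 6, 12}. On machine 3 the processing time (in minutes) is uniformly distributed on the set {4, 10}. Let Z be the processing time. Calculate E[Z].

E[Z | machine 1] = (2+13)/2 = 15/2.
E[Z | machine 2] = (2+6+12)/3 = 20/3.
E[Z | machine 3] = (4+10)/2 = 7.
By the law of total expectation,
E[Z] = (1/3)·(15/2) + (1/3)·(20/3) + (1/3)·(7) = 127/18.

127/18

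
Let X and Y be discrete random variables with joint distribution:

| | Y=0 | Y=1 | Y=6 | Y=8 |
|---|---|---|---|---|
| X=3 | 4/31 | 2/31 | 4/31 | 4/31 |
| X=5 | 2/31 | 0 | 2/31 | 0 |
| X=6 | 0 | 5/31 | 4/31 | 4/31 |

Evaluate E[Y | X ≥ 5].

P(X ≥ 5) = 17/31.
Summing Y·P(X=x,Y=y) over the conditioning event gives 73/31.
E[Y | X ≥ 5] = (73/31) / (17/31) = 73/17.

73/17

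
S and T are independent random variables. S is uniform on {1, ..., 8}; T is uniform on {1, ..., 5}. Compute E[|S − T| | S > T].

16/5

P(S > T) = 5/8.
Summing |S−T|·P(x,y) over outcomes with S > T gives 2.
E[|S − T| | S > T] = (2) / (5/8) = 16/5.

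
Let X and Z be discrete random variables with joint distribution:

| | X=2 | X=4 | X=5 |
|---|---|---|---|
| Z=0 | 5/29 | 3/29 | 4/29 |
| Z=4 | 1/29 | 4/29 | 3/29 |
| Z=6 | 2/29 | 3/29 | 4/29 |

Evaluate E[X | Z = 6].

4

P(Z = 6) = 9/29.
Σ X·P over the event = 2·(2/29) + 4·(3/29) + 5·(4/29) = 36/29.
E[X | Z = 6] = (36/29) / (9/29) = 4.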